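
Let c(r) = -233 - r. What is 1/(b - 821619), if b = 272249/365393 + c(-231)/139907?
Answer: -51121038451/42001978402262112 ≈ -1.2171e-6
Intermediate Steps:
b = 38088810057/51121038451 (b = 272249/365393 + (-233 - 1*(-231))/139907 = 272249*(1/365393) + (-233 + 231)*(1/139907) = 272249/365393 - 2*1/139907 = 272249/365393 - 2/139907 = 38088810057/51121038451 ≈ 0.74507)
1/(b - 821619) = 1/(38088810057/51121038451 - 821619) = 1/(-42001978402262112/51121038451) = -51121038451/42001978402262112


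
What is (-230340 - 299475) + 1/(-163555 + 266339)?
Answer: -54456504959/102784 ≈ -5.2982e+5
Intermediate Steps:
(-230340 - 299475) + 1/(-163555 + 266339) = -529815 + 1/102784 = -54456504959/102784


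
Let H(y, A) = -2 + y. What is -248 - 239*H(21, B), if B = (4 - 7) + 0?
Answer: -4789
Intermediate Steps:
B = -3 (B = -3 + 0 = -3)
-248 - 239*H(21, B) = -248 - 239*(-2 + 21) = -248 - 239*19 = -248 - 4541 = -4789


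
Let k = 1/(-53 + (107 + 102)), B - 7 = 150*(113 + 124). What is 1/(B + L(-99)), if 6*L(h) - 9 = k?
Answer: 936/33282757 ≈ 2.8123e-5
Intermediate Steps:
B = 35557 (B = 7 + 150*(113 + 124) = 7 + 150*237 = 7 + 35550 = 35557)
k = 1/156 (k = 1/(-53 + 209) = 1/156 ≈ 0.0064103)
L(h) = 1405/936 (L(h) = 3/2 + (1/6)*(1/156) = 3/2 + 1/936 = 1405/936)
1/(B + L(-99)) = 1/(35557 + 1405/936) = 1/(33282757/936) = 936/33282757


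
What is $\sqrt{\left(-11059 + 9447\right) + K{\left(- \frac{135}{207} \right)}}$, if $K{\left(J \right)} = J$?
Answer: $\frac{i \sqrt{853093}}{23} \approx 40.158 i$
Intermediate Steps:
$\sqrt{\left(-11059 + 9447\right) + K{\left(- \frac{135}{207} \right)}} = \sqrt{\left(-11059 + 9447\right) - \frac{135}{207}} = \sqrt{-1612 - \frac{15}{23}} = \sqrt{- \frac{37091}{23}} = \frac{i \sqrt{853093}}{23}$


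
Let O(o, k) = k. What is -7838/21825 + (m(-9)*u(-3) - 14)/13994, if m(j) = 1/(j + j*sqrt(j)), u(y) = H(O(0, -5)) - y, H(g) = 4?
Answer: -219984439/610838100 + 7*I/419820 ≈ -0.36014 + 1.6674e-5*I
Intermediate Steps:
u(y) = 4 - y
m(j) = 1/(j + j**(3/2))
-7838/21825 + (m(-9)*u(-3) - 14)/13994 = -7838/21825 + ((4 - 1*(-3))/(-9 + (-9)**(3/2)) - 14)/13994 = -7838*1/21825 + ((4 + 3)/(-9 - 27*I) - 14)*(1/13994) = -7838/21825 + (((-9 + 27*I)/810)*7 - 14)*(1/13994) = -7838/21825 + (7*(-9 + 27*I)/810 - 14)*(1/13994) = -7838/21825 + (-14 + 7*(-9 + 27*I)/810)*(1/13994) = -7838/21825 + (-7/6997 + 7*(-9 + 27*I)/11335140) = -54995261/152709525 + 7*(-9 + 27*I)/11335140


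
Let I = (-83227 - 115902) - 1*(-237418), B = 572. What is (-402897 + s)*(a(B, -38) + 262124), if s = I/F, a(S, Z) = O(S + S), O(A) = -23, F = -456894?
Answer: -5360875820168323/50766 ≈ -1.0560e+11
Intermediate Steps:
I = 38289 (I = -199129 + 237418 = 38289)
a(S, Z) = -23
s = -12763/152298 (s = 38289/(-456894) = 38289*(-1/456894) = -12763/152298 ≈ -0.083803)
(-402897 + s)*(a(B, -38) + 262124) = (-402897 - 12763/152298)*(-23 + 262124) = -61360420069/152298*262101 = -5360875820168323/50766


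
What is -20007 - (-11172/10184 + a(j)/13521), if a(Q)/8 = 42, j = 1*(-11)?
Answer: -12082340045/603938 ≈ -20006.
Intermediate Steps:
j = -11
a(Q) = 336 (a(Q) = 8*42 = 336)
-20007 - (-11172/10184 + a(j)/13521) = -20007 - (-11172/10184 + 336/13521) = -20007 - (-11172*1/10184 + 336*(1/13521)) = -20007 - (-147/134 + 112/4507) = -20007 - 1*(-647521/603938) = -20007 + 647521/603938 = -12082340045/603938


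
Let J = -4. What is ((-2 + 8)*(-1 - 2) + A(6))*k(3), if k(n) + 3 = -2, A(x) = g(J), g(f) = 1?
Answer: 85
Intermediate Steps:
A(x) = 1
k(n) = -5 (k(n) = -3 - 2 = -5)
((-2 + 8)*(-1 - 2) + A(6))*k(3) = ((-2 + 8)*(-1 - 2) + 1)*(-5) = (6*(-3) + 1)*(-5) = (-18 + 1)*(-5) = -17*(-5) = 85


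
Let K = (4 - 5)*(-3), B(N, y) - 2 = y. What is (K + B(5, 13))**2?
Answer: 324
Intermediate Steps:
B(N, y) = 2 + y
K = 3 (K = -1*(-3) = 3)
(K + B(5, 13))**2 = (3 + (2 + 13))**2 = (3 + 15)**2 = 18**2 = 324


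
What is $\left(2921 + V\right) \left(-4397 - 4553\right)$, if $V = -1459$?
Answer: $-13084900$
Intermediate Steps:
$\left(2921 + V\right) \left(-4397 - 4553\right) = \left(2921 - 1459\right) \left(-4397 - 4553\right) = 1462 \left(-8950\right) = -13084900$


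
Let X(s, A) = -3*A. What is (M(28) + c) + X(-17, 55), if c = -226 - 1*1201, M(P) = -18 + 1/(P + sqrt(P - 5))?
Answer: -1225182/761 - sqrt(23)/761 ≈ -1610.0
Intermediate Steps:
M(P) = -18 + 1/(P + sqrt(-5 + P))
c = -1427 (c = -226 - 1201 = -1427)
(M(28) + c) + X(-17, 55) = ((1 - 18*28 - 18*sqrt(-5 + 28))/(28 + sqrt(-5 + 28)) - 1427) - 3*55 = ((1 - 504 - 18*sqrt(23))/(28 + sqrt(23)) - 1427) - 165 = ((-503 - 18*sqrt(23))/(28 + sqrt(23)) - 1427) - 165 = (-1427 + (-503 - 18*sqrt(23))/(28 + sqrt(23))) - 165 = -1592 + (-503 - 18*sqrt(23))/(28 + sqrt(23))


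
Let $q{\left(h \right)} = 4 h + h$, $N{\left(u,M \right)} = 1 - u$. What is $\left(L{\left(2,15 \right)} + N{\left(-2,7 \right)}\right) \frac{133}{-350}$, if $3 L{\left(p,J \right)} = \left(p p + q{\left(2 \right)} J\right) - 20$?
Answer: $- \frac{2717}{150} \approx -18.113$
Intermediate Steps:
$q{\left(h \right)} = 5 h$
$L{\left(p,J \right)} = - \frac{20}{3} + \frac{p^{2}}{3} + \frac{10 J}{3}$ ($L{\left(p,J \right)} = \frac{\left(p p + 5 \cdot 2 J\right) - 20}{3} = \frac{\left(p^{2} + 10 J\right) - 20}{3} = \frac{-20 + p^{2} + 10 J}{3} = - \frac{20}{3} + \frac{p^{2}}{3} + \frac{10 J}{3}$)
$\left(L{\left(2,15 \right)} + N{\left(-2,7 \right)}\right) \frac{133}{-350} = \left(\left(- \frac{20}{3} + \frac{2^{2}}{3} + \frac{10}{3} \cdot 15\right) + \left(1 - -2\right)\right) \frac{133}{-350} = \left(\left(- \frac{20}{3} + \frac{1}{3} \cdot 4 + 50\right) + \left(1 + 2\right)\right) 133 \left(- \frac{1}{350}\right) = \left(\left(- \frac{20}{3} + \frac{4}{3} + 50\right) + 3\right) \left(- \frac{19}{50}\right) = \left(\frac{134}{3} + 3\right) \left(- \frac{19}{50}\right) = \frac{143}{3} \left(- \frac{19}{50}\right) = - \frac{2717}{150}$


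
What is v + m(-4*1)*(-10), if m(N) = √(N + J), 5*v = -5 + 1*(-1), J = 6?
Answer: -6/5 - 10*√2 ≈ -15.342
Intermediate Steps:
v = -6/5 (v = (-5 + 1*(-1))/5 = (-5 - 1)/5 = (⅕)*(-6) = -6/5 ≈ -1.2000)
m(N) = √(6 + N) (m(N) = √(N + 6) = √(6 + N))
v + m(-4*1)*(-10) = -6/5 + √(6 - 4*1)*(-10) = -6/5 + √(6 - 4)*(-10) = -6/5 + √2*(-10) = -6/5 - 10*√2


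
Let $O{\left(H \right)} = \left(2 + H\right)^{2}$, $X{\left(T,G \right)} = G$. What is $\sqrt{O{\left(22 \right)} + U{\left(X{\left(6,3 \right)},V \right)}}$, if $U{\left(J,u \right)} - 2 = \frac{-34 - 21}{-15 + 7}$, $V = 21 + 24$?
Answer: $\frac{\sqrt{9358}}{4} \approx 24.184$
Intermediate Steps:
$V = 45$
$U{\left(J,u \right)} = \frac{71}{8}$ ($U{\left(J,u \right)} = 2 + \frac{-34 - 21}{-15 + 7} = 2 - \frac{55}{-8} = 2 - - \frac{55}{8} = 2 + \frac{55}{8} = \frac{71}{8}$)
$\sqrt{O{\left(22 \right)} + U{\left(X{\left(6,3 \right)},V \right)}} = \sqrt{\left(2 + 22\right)^{2} + \frac{71}{8}} = \sqrt{24^{2} + \frac{71}{8}} = \sqrt{576 + \frac{71}{8}} = \sqrt{\frac{4679}{8}} = \frac{\sqrt{9358}}{4}$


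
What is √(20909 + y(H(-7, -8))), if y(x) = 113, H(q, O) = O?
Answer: √21022 ≈ 144.99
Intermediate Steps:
√(20909 + y(H(-7, -8))) = √(20909 + 113) = √21022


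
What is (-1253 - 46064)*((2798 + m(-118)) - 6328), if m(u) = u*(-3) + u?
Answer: 155862198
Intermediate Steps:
m(u) = -2*u (m(u) = -3*u + u = -2*u)
(-1253 - 46064)*((2798 + m(-118)) - 6328) = (-1253 - 46064)*((2798 - 2*(-118)) - 6328) = -47317*((2798 + 236) - 6328) = -47317*(3034 - 6328) = -47317*(-3294) = 155862198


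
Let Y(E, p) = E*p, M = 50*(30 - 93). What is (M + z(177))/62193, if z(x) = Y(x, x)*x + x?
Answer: 1847420/20731 ≈ 89.114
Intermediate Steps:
M = -3150 (M = 50*(-63) = -3150)
z(x) = x + x**3 (z(x) = (x*x)*x + x = x**2*x + x = x**3 + x = x + x**3)
(M + z(177))/62193 = (-3150 + (177 + 177**3))/62193 = (-3150 + (177 + 5545233))*(1/62193) = (-3150 + 5545410)*(1/62193) = 5542260*(1/62193) = 1847420/20731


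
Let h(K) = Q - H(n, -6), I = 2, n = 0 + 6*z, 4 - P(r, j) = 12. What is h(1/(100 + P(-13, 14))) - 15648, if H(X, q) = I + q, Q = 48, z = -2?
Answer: -15596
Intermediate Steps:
P(r, j) = -8 (P(r, j) = 4 - 1*12 = 4 - 12 = -8)
n = -12 (n = 0 + 6*(-2) = 0 - 12 = -12)
H(X, q) = 2 + q
h(K) = 52 (h(K) = 48 - (2 - 6) = 48 - 1*(-4) = 48 + 4 = 52)
h(1/(100 + P(-13, 14))) - 15648 = 52 - 15648 = -15596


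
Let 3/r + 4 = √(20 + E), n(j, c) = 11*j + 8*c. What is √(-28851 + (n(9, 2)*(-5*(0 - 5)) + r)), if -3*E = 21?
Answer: √(-103907 + 25976*√13)/√(4 - √13) ≈ 161.19*I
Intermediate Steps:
E = -7 (E = -⅓*21 = -7)
n(j, c) = 8*c + 11*j
r = 3/(-4 + √13) (r = 3/(-4 + √(20 - 7)) = 3/(-4 + √13) ≈ -7.6056)
√(-28851 + (n(9, 2)*(-5*(0 - 5)) + r)) = √(-28851 + ((8*2 + 11*9)*(-5*(0 - 5)) + (-4 - √13))) = √(-28851 + ((16 + 99)*(-5*(-5)) + (-4 - √13))) = √(-28851 + (115*25 + (-4 - √13))) = √(-28851 + (2875 + (-4 - √13))) = √(-28851 + (2871 - √13)) = √(-25980 - √13)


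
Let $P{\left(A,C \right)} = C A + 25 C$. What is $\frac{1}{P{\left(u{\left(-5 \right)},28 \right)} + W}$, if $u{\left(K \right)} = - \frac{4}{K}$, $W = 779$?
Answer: $\frac{5}{7507} \approx 0.00066604$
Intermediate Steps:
$P{\left(A,C \right)} = 25 C + A C$ ($P{\left(A,C \right)} = A C + 25 C = 25 C + A C$)
$\frac{1}{P{\left(u{\left(-5 \right)},28 \right)} + W} = \frac{1}{28 \left(25 - \frac{4}{-5}\right) + 779} = \frac{1}{28 \left(25 - - \frac{4}{5}\right) + 779} = \frac{1}{28 \left(25 + \frac{4}{5}\right) + 779} = \frac{1}{28 \cdot \frac{129}{5} + 779} = \frac{1}{\frac{3612}{5} + 779} = \frac{1}{\frac{7507}{5}} = \frac{5}{7507}$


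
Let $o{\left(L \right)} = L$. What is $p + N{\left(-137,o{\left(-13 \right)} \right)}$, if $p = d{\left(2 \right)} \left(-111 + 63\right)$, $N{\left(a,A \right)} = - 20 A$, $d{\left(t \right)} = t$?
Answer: $164$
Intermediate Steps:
$p = -96$ ($p = 2 \left(-111 + 63\right) = 2 \left(-48\right) = -96$)
$p + N{\left(-137,o{\left(-13 \right)} \right)} = -96 - -260 = -96 + 260 = 164$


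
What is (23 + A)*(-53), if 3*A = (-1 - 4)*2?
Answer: -3127/3 ≈ -1042.3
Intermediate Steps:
A = -10/3 (A = ((-1 - 4)*2)/3 = (-5*2)/3 = (⅓)*(-10) = -10/3 ≈ -3.3333)
(23 + A)*(-53) = (23 - 10/3)*(-53) = (59/3)*(-53) = -3127/3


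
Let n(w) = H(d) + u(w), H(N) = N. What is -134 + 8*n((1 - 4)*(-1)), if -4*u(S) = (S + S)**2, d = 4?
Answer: -174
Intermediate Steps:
u(S) = -S**2 (u(S) = -(S + S)**2/4 = -4*S**2/4 = -S**2)
n(w) = 4 - w**2
-134 + 8*n((1 - 4)*(-1)) = -134 + 8*(4 - ((1 - 4)*(-1))**2) = -134 + 8*(4 - (-3*(-1))**2) = -134 + 8*(4 - 1*3**2) = -134 + 8*(4 - 1*9) = -134 + 8*(4 - 9) = -134 + 8*(-5) = -134 - 40 = -174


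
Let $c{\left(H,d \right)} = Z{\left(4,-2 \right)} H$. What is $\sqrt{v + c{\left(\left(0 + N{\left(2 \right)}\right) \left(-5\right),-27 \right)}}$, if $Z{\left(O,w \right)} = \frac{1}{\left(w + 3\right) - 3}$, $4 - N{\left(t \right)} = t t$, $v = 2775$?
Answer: $5 \sqrt{111} \approx 52.678$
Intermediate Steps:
$N{\left(t \right)} = 4 - t^{2}$ ($N{\left(t \right)} = 4 - t t = 4 - t^{2}$)
$Z{\left(O,w \right)} = \frac{1}{w}$ ($Z{\left(O,w \right)} = \frac{1}{\left(3 + w\right) - 3} = \frac{1}{w}$)
$c{\left(H,d \right)} = - \frac{H}{2}$ ($c{\left(H,d \right)} = \frac{H}{-2} = - \frac{H}{2}$)
$\sqrt{v + c{\left(\left(0 + N{\left(2 \right)}\right) \left(-5\right),-27 \right)}} = \sqrt{2775 - \frac{\left(0 + \left(4 - 2^{2}\right)\right) \left(-5\right)}{2}} = \sqrt{2775 - \frac{\left(0 + \left(4 - 4\right)\right) \left(-5\right)}{2}} = \sqrt{2775 - \frac{\left(0 + 0\right) \left(-5\right)}{2}} = \sqrt{2775 - \frac{0 \left(-5\right)}{2}} = \sqrt{2775 - 0} = \sqrt{2775 + 0} = \sqrt{2775} = 5 \sqrt{111}$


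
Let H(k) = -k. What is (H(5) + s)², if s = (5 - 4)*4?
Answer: 1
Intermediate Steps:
s = 4 (s = 1*4 = 4)
(H(5) + s)² = (-1*5 + 4)² = (-5 + 4)² = (-1)² = 1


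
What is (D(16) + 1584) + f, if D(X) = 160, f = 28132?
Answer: 29876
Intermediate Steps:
(D(16) + 1584) + f = (160 + 1584) + 28132 = 1744 + 28132 = 29876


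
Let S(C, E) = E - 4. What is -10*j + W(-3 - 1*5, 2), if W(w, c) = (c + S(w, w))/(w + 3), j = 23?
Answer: -228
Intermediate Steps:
S(C, E) = -4 + E
W(w, c) = (-4 + c + w)/(3 + w) (W(w, c) = (c + (-4 + w))/(w + 3) = (-4 + c + w)/(3 + w))
-10*j + W(-3 - 1*5, 2) = -10*23 + (-4 + 2 + (-3 - 1*5))/(3 + (-3 - 1*5)) = -230 + (-4 + 2 + (-3 - 5))/(3 + (-3 - 5)) = -230 + (-4 + 2 - 8)/(3 - 8) = -230 - 10/(-5) = -230 - ⅕*(-10) = -230 + 2 = -228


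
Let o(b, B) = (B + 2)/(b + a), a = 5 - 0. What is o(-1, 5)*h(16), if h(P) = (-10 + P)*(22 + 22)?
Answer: 462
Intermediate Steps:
a = 5 (a = 5 - 2*0 = 5 + 0 = 5)
o(b, B) = (2 + B)/(5 + b) (o(b, B) = (B + 2)/(b + 5) = (2 + B)/(5 + b))
h(P) = -440 + 44*P (h(P) = (-10 + P)*44 = -440 + 44*P)
o(-1, 5)*h(16) = ((2 + 5)/(5 - 1))*(-440 + 44*16) = (7/4)*(-440 + 704) = ((1/4)*7)*264 = (7/4)*264 = 462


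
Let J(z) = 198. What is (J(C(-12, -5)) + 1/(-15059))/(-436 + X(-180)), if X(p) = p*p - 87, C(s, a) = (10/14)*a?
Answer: 2981681/480035743 ≈ 0.0062114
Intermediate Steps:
C(s, a) = 5*a/7 (C(s, a) = (10*(1/14))*a = 5*a/7)
X(p) = -87 + p² (X(p) = p² - 87 = -87 + p²)
(J(C(-12, -5)) + 1/(-15059))/(-436 + X(-180)) = (198 + 1/(-15059))/(-436 + (-87 + (-180)²)) = (198 - 1/15059)/(-436 + (-87 + 32400)) = 2981681/(15059*(-436 + 32313)) = (2981681/15059)/31877 = (2981681/15059)*(1/31877) = 2981681/480035743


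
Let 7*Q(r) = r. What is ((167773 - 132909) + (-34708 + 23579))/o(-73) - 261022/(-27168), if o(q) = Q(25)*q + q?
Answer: -122002499/1983264 ≈ -61.516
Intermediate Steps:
Q(r) = r/7
o(q) = 32*q/7 (o(q) = ((1/7)*25)*q + q = 25*q/7 + q = 32*q/7)
((167773 - 132909) + (-34708 + 23579))/o(-73) - 261022/(-27168) = ((167773 - 132909) + (-34708 + 23579))/(((32/7)*(-73))) - 261022/(-27168) = (34864 - 11129)/(-2336/7) - 261022*(-1/27168) = 23735*(-7/2336) + 130511/13584 = -166145/2336 + 130511/13584 = -122002499/1983264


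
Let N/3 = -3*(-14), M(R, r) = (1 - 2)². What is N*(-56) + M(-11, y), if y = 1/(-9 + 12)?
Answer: -7055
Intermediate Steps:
y = ⅓ (y = 1/3 = ⅓ ≈ 0.33333)
M(R, r) = 1 (M(R, r) = (-1)² = 1)
N = 126 (N = 3*(-3*(-14)) = 3*42 = 126)
N*(-56) + M(-11, y) = 126*(-56) + 1 = -7056 + 1 = -7055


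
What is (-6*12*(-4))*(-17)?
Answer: -4896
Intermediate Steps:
(-6*12*(-4))*(-17) = -72*(-4)*(-17) = 288*(-17) = -4896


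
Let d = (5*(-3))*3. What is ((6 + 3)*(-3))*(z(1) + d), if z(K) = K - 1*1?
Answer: 1215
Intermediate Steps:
z(K) = -1 + K (z(K) = K - 1 = -1 + K)
d = -45 (d = -15*3 = -45)
((6 + 3)*(-3))*(z(1) + d) = ((6 + 3)*(-3))*((-1 + 1) - 45) = (9*(-3))*(0 - 45) = -27*(-45) = 1215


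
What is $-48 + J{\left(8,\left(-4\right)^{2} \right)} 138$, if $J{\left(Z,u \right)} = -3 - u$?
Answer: $-2670$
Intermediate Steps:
$-48 + J{\left(8,\left(-4\right)^{2} \right)} 138 = -48 + \left(-3 - \left(-4\right)^{2}\right) 138 = -48 + \left(-3 - 16\right) 138 = -48 - 2622 = -2670$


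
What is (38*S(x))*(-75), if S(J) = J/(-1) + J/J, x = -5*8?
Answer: -116850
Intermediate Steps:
x = -40
S(J) = 1 - J (S(J) = J*(-1) + 1 = -J + 1 = 1 - J)
(38*S(x))*(-75) = (38*(1 - 1*(-40)))*(-75) = (38*(1 + 40))*(-75) = (38*41)*(-75) = 1558*(-75) = -116850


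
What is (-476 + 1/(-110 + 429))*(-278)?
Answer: 42212354/319 ≈ 1.3233e+5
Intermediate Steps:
(-476 + 1/(-110 + 429))*(-278) = (-476 + 1/319)*(-278) = -151843/319*(-278) = 42212354/319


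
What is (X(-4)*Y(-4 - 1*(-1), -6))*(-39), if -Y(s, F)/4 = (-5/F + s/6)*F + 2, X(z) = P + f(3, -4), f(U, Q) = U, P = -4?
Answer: 0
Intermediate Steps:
X(z) = -1 (X(z) = -4 + 3 = -1)
Y(s, F) = -8 - 4*F*(-5/F + s/6) (Y(s, F) = -4*((-5/F + s/6)*F + 2) = -4*(F*(-5/F + s/6) + 2) = -4*(2 + F*(-5/F + s/6)) = -8 - 4*F*(-5/F + s/6))
(X(-4)*Y(-4 - 1*(-1), -6))*(-39) = -(12 - ⅔*(-6)*(-4 - 1*(-1)))*(-39) = -(12 - ⅔*(-6)*(-4 + 1))*(-39) = -(12 - ⅔*(-6)*(-3))*(-39) = -(12 - 12)*(-39) = -1*0*(-39) = 0*(-39) = 0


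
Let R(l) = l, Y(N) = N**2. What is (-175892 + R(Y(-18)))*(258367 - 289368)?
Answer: 5442783568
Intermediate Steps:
(-175892 + R(Y(-18)))*(258367 - 289368) = (-175892 + (-18)**2)*(258367 - 289368) = (-175892 + 324)*(-31001) = -175568*(-31001) = 5442783568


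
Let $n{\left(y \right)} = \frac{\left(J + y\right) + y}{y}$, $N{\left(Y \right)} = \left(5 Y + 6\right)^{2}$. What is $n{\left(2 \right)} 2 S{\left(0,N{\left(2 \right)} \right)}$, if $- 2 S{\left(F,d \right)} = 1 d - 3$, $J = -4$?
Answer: $0$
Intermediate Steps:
$N{\left(Y \right)} = \left(6 + 5 Y\right)^{2}$
$S{\left(F,d \right)} = \frac{3}{2} - \frac{d}{2}$ ($S{\left(F,d \right)} = - \frac{1 d - 3}{2} = - \frac{d - 3}{2} = - \frac{-3 + d}{2} = \frac{3}{2} - \frac{d}{2}$)
$n{\left(y \right)} = \frac{-4 + 2 y}{y}$ ($n{\left(y \right)} = \frac{\left(-4 + y\right) + y}{y} = \frac{-4 + 2 y}{y}$)
$n{\left(2 \right)} 2 S{\left(0,N{\left(2 \right)} \right)} = \left(2 - \frac{4}{2}\right) 2 \left(\frac{3}{2} - \frac{\left(6 + 5 \cdot 2\right)^{2}}{2}\right) = \left(2 - 2\right) 2 \left(\frac{3}{2} - \frac{\left(6 + 10\right)^{2}}{2}\right) = \left(2 - 2\right) 2 \left(\frac{3}{2} - \frac{16^{2}}{2}\right) = 0 \cdot 2 \left(\frac{3}{2} - 128\right) = 0 \left(\frac{3}{2} - 128\right) = 0 \left(- \frac{253}{2}\right) = 0$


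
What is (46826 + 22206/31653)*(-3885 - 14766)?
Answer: -3071624038576/3517 ≈ -8.7336e+8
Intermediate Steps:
(46826 + 22206/31653)*(-3885 - 14766) = (46826 + 22206*(1/31653))*(-18651) = (46826 + 7402/10551)*(-18651) = (494068528/10551)*(-18651) = -3071624038576/3517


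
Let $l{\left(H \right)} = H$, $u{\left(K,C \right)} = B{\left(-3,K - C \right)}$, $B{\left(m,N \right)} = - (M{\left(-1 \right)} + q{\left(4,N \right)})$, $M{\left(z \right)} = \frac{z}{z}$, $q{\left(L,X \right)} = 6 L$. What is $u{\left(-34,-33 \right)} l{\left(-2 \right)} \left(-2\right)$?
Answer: $-100$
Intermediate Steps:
$M{\left(z \right)} = 1$
$B{\left(m,N \right)} = -25$ ($B{\left(m,N \right)} = - (1 + 6 \cdot 4) = - (1 + 24) = \left(-1\right) 25 = -25$)
$u{\left(K,C \right)} = -25$
$u{\left(-34,-33 \right)} l{\left(-2 \right)} \left(-2\right) = - 25 \left(\left(-2\right) \left(-2\right)\right) = \left(-25\right) 4 = -100$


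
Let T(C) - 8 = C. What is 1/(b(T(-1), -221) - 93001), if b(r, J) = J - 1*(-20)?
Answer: -1/93202 ≈ -1.0729e-5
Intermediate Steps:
T(C) = 8 + C
b(r, J) = 20 + J (b(r, J) = J + 20 = 20 + J)
1/(b(T(-1), -221) - 93001) = 1/((20 - 221) - 93001) = 1/(-201 - 93001) = 1/(-93202) = -1/93202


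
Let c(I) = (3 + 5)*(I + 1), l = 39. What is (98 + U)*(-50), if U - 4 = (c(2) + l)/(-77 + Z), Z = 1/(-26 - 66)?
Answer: -7168740/1417 ≈ -5059.1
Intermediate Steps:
c(I) = 8 + 8*I (c(I) = 8*(1 + I) = 8 + 8*I)
Z = -1/92 (Z = 1/(-92) = -1/92 ≈ -0.010870)
U = 22544/7085 (U = 4 + ((8 + 8*2) + 39)/(-77 - 1/92) = 4 + ((8 + 16) + 39)/(-7085/92) = 4 + (24 + 39)*(-92/7085) = 4 + 63*(-92/7085) = 4 - 5796/7085 = 22544/7085 ≈ 3.1819)
(98 + U)*(-50) = (98 + 22544/7085)*(-50) = (716874/7085)*(-50) = -7168740/1417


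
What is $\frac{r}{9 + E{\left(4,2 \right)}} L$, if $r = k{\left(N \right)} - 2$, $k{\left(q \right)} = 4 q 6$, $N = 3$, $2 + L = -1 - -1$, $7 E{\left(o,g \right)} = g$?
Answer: $- \frac{196}{13} \approx -15.077$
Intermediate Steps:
$E{\left(o,g \right)} = \frac{g}{7}$
$L = -2$ ($L = -2 - 0 = -2 + \left(-1 + 1\right) = -2 + 0 = -2$)
$k{\left(q \right)} = 24 q$ ($k{\left(q \right)} = 4 \cdot 6 q = 24 q$)
$r = 70$ ($r = 24 \cdot 3 - 2 = 72 - 2 = 70$)
$\frac{r}{9 + E{\left(4,2 \right)}} L = \frac{1}{9 + \frac{1}{7} \cdot 2} \cdot 70 \left(-2\right) = \frac{1}{9 + \frac{2}{7}} \cdot 70 \left(-2\right) = \frac{1}{\frac{65}{7}} \cdot 70 \left(-2\right) = \frac{7}{65} \cdot 70 \left(-2\right) = \frac{98}{13} \left(-2\right) = - \frac{196}{13}$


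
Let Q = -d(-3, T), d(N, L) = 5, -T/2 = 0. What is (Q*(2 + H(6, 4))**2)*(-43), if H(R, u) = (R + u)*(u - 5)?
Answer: 13760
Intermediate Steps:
T = 0 (T = -2*0 = 0)
H(R, u) = (-5 + u)*(R + u) (H(R, u) = (R + u)*(-5 + u) = (-5 + u)*(R + u))
Q = -5 (Q = -1*5 = -5)
(Q*(2 + H(6, 4))**2)*(-43) = -5*(2 + (4**2 - 5*6 - 5*4 + 6*4))**2*(-43) = -5*(2 + (16 - 30 - 20 + 24))**2*(-43) = -5*(2 - 10)**2*(-43) = -5*(-8)**2*(-43) = -5*64*(-43) = -320*(-43) = 13760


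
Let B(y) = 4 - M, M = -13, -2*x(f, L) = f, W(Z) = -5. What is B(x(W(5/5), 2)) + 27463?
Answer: 27480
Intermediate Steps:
x(f, L) = -f/2
B(y) = 17 (B(y) = 4 - 1*(-13) = 4 + 13 = 17)
B(x(W(5/5), 2)) + 27463 = 17 + 27463 = 27480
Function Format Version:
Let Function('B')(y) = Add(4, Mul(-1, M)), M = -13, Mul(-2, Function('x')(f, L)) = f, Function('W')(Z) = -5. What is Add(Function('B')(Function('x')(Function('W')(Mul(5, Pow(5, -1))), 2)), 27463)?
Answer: 27480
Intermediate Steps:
Function('x')(f, L) = Mul(Rational(-1, 2), f)
Function('B')(y) = 17 (Function('B')(y) = Add(4, Mul(-1, -13)) = Add(4, 13) = 17)
Add(Function('B')(Function('x')(Function('W')(Mul(5, Pow(5, -1))), 2)), 27463) = Add(17, 27463) = 27480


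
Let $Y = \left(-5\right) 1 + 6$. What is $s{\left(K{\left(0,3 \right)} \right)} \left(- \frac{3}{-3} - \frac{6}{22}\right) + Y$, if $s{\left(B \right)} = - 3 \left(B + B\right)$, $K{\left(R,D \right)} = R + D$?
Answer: $- \frac{133}{11} \approx -12.091$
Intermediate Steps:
$K{\left(R,D \right)} = D + R$
$s{\left(B \right)} = - 6 B$ ($s{\left(B \right)} = - 3 \cdot 2 B = - 6 B$)
$Y = 1$ ($Y = -5 + 6 = 1$)
$s{\left(K{\left(0,3 \right)} \right)} \left(- \frac{3}{-3} - \frac{6}{22}\right) + Y = - 6 \left(3 + 0\right) \left(- \frac{3}{-3} - \frac{6}{22}\right) + 1 = \left(-6\right) 3 \left(\left(-3\right) \left(- \frac{1}{3}\right) - \frac{3}{11}\right) + 1 = - 18 \left(1 - \frac{3}{11}\right) + 1 = \left(-18\right) \frac{8}{11} + 1 = - \frac{144}{11} + 1 = - \frac{133}{11}$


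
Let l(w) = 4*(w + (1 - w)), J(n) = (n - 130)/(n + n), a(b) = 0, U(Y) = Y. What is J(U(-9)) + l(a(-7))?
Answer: 211/18 ≈ 11.722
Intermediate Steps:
J(n) = (-130 + n)/(2*n) (J(n) = (-130 + n)/((2*n)) = (-130 + n)*(1/(2*n)) = (-130 + n)/(2*n))
l(w) = 4 (l(w) = 4*1 = 4)
J(U(-9)) + l(a(-7)) = (1/2)*(-130 - 9)/(-9) + 4 = (1/2)*(-1/9)*(-139) + 4 = 139/18 + 4 = 211/18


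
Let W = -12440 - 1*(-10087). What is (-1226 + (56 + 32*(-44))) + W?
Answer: -4931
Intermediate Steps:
W = -2353 (W = -12440 + 10087 = -2353)
(-1226 + (56 + 32*(-44))) + W = (-1226 + (56 + 32*(-44))) - 2353 = (-1226 + (56 - 1408)) - 2353 = (-1226 - 1352) - 2353 = -2578 - 2353 = -4931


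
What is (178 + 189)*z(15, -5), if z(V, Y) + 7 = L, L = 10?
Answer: 1101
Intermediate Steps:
z(V, Y) = 3 (z(V, Y) = -7 + 10 = 3)
(178 + 189)*z(15, -5) = (178 + 189)*3 = 367*3 = 1101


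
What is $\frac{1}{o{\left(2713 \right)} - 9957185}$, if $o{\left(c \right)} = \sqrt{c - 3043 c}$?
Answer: $- \frac{9957185}{99145541377171} - \frac{39 i \sqrt{5426}}{99145541377171} \approx -1.0043 \cdot 10^{-7} - 2.8976 \cdot 10^{-11} i$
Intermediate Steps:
$o{\left(c \right)} = 39 \sqrt{2} \sqrt{- c}$ ($o{\left(c \right)} = \sqrt{- 3042 c} = 39 \sqrt{2} \sqrt{- c}$)
$\frac{1}{o{\left(2713 \right)} - 9957185} = \frac{1}{39 \sqrt{2} \sqrt{\left(-1\right) 2713} - 9957185} = \frac{1}{39 \sqrt{2} \sqrt{-2713} - 9957185} = \frac{1}{39 \sqrt{2} i \sqrt{2713} - 9957185} = \frac{1}{39 i \sqrt{5426} - 9957185} = \frac{1}{-9957185 + 39 i \sqrt{5426}}$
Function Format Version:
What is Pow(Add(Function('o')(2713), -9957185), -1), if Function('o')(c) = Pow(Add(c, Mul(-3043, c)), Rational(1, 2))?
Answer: Add(Rational(-9957185, 99145541377171), Mul(Rational(-39, 99145541377171), I, Pow(5426, Rational(1, 2)))) ≈ Add(-1.0043e-7, Mul(-2.8976e-11, I))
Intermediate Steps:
Function('o')(c) = Mul(39, Pow(2, Rational(1, 2)), Pow(Mul(-1, c), Rational(1, 2))) (Function('o')(c) = Pow(Mul(-3042, c), Rational(1, 2)) = Mul(39, Pow(2, Rational(1, 2)), Pow(Mul(-1, c), Rational(1, 2))))
Pow(Add(Function('o')(2713), -9957185), -1) = Pow(Add(Mul(39, Pow(2, Rational(1, 2)), Pow(Mul(-1, 2713), Rational(1, 2))), -9957185), -1) = Pow(Add(Mul(39, Pow(2, Rational(1, 2)), Pow(-2713, Rational(1, 2))), -9957185), -1) = Pow(Add(Mul(39, Pow(2, Rational(1, 2)), Mul(I, Pow(2713, Rational(1, 2)))), -9957185), -1) = Pow(Add(Mul(39, I, Pow(5426, Rational(1, 2))), -9957185), -1) = Pow(Add(-9957185, Mul(39, I, Pow(5426, Rational(1, 2)))), -1)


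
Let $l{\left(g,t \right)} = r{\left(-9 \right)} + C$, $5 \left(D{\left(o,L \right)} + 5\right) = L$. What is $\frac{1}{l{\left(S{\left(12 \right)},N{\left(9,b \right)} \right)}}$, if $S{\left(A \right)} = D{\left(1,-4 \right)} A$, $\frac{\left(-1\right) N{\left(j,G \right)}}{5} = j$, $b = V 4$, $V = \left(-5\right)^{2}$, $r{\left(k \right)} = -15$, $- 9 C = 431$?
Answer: $- \frac{9}{566} \approx -0.015901$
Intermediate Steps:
$C = - \frac{431}{9}$ ($C = \left(- \frac{1}{9}\right) 431 = - \frac{431}{9} \approx -47.889$)
$D{\left(o,L \right)} = -5 + \frac{L}{5}$
$V = 25$
$b = 100$ ($b = 25 \cdot 4 = 100$)
$N{\left(j,G \right)} = - 5 j$
$S{\left(A \right)} = - \frac{29 A}{5}$ ($S{\left(A \right)} = \left(-5 + \frac{1}{5} \left(-4\right)\right) A = \left(-5 - \frac{4}{5}\right) A = - \frac{29 A}{5}$)
$l{\left(g,t \right)} = - \frac{566}{9}$ ($l{\left(g,t \right)} = -15 - \frac{431}{9} = - \frac{566}{9}$)
$\frac{1}{l{\left(S{\left(12 \right)},N{\left(9,b \right)} \right)}} = \frac{1}{- \frac{566}{9}} = - \frac{9}{566}$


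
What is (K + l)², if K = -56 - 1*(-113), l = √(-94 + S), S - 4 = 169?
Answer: (57 + √79)² ≈ 4341.3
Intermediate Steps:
S = 173 (S = 4 + 169 = 173)
l = √79 (l = √(-94 + 173) = √79 ≈ 8.8882)
K = 57 (K = -56 + 113 = 57)
(K + l)² = (57 + √79)²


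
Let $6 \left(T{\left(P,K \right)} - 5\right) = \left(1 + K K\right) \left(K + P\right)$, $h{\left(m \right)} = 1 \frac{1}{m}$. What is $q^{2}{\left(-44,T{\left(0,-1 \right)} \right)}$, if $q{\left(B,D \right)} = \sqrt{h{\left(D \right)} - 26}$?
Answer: $- \frac{361}{14} \approx -25.786$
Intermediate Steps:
$h{\left(m \right)} = \frac{1}{m}$
$T{\left(P,K \right)} = 5 + \frac{\left(1 + K^{2}\right) \left(K + P\right)}{6}$ ($T{\left(P,K \right)} = 5 + \frac{\left(1 + K K\right) \left(K + P\right)}{6} = 5 + \frac{\left(1 + K^{2}\right) \left(K + P\right)}{6}$)
$q{\left(B,D \right)} = \sqrt{-26 + \frac{1}{D}}$ ($q{\left(B,D \right)} = \sqrt{\frac{1}{D} - 26} = \sqrt{-26 + \frac{1}{D}}$)
$q^{2}{\left(-44,T{\left(0,-1 \right)} \right)} = \left(\sqrt{-26 + \frac{1}{5 + \frac{1}{6} \left(-1\right) + \frac{1}{6} \cdot 0 + \frac{\left(-1\right)^{3}}{6} + \frac{1}{6} \cdot 0 \left(-1\right)^{2}}}\right)^{2} = \left(\sqrt{-26 + \frac{1}{5 - \frac{1}{6} + 0 + \frac{1}{6} \left(-1\right) + \frac{1}{6} \cdot 0 \cdot 1}}\right)^{2} = \left(\sqrt{-26 + \frac{1}{5 - \frac{1}{6} + 0 - \frac{1}{6} + 0}}\right)^{2} = \left(\sqrt{-26 + \frac{1}{\frac{14}{3}}}\right)^{2} = \left(\sqrt{-26 + \frac{3}{14}}\right)^{2} = \left(\sqrt{- \frac{361}{14}}\right)^{2} = \left(\frac{19 i \sqrt{14}}{14}\right)^{2} = - \frac{361}{14}$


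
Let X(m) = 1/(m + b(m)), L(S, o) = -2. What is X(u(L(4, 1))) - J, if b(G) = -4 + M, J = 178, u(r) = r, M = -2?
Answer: -1425/8 ≈ -178.13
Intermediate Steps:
b(G) = -6 (b(G) = -4 - 2 = -6)
X(m) = 1/(-6 + m) (X(m) = 1/(m - 6) = 1/(-6 + m))
X(u(L(4, 1))) - J = 1/(-6 - 2) - 1*178 = 1/(-8) - 178 = -1/8 - 178 = -1425/8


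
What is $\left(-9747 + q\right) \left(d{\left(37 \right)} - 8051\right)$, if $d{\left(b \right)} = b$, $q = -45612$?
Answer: $443647026$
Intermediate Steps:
$\left(-9747 + q\right) \left(d{\left(37 \right)} - 8051\right) = \left(-9747 - 45612\right) \left(37 - 8051\right) = \left(-55359\right) \left(-8014\right) = 443647026$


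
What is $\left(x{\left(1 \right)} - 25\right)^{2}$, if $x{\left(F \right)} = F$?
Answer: $576$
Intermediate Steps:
$\left(x{\left(1 \right)} - 25\right)^{2} = \left(1 - 25\right)^{2} = \left(-24\right)^{2} = 576$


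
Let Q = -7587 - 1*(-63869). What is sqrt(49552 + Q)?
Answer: sqrt(105834) ≈ 325.32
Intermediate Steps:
Q = 56282 (Q = -7587 + 63869 = 56282)
sqrt(49552 + Q) = sqrt(49552 + 56282) = sqrt(105834)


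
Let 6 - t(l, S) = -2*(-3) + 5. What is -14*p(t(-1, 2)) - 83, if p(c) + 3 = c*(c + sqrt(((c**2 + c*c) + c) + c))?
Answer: -391 + 140*sqrt(10) ≈ 51.719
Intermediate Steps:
t(l, S) = -5 (t(l, S) = 6 - (-2*(-3) + 5) = 6 - (6 + 5) = 6 - 1*11 = 6 - 11 = -5)
p(c) = -3 + c*(c + sqrt(2*c + 2*c**2)) (p(c) = -3 + c*(c + sqrt(((c**2 + c*c) + c) + c)) = -3 + c*(c + sqrt(((c**2 + c**2) + c) + c)) = -3 + c*(c + sqrt((2*c**2 + c) + c)) = -3 + c*(c + sqrt((c + 2*c**2) + c)) = -3 + c*(c + sqrt(2*c + 2*c**2)))
-14*p(t(-1, 2)) - 83 = -14*(-3 + (-5)**2 - 5*sqrt(2)*sqrt(-5*(1 - 5))) - 83 = -14*(-3 + 25 - 5*sqrt(2)*sqrt(-5*(-4))) - 83 = -14*(-3 + 25 - 5*sqrt(2)*sqrt(20)) - 83 = -14*(-3 + 25 - 5*sqrt(2)*2*sqrt(5)) - 83 = -14*(-3 + 25 - 10*sqrt(10)) - 83 = -14*(22 - 10*sqrt(10)) - 83 = (-308 + 140*sqrt(10)) - 83 = -391 + 140*sqrt(10)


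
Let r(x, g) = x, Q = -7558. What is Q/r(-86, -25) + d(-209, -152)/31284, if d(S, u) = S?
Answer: 10746659/122292 ≈ 87.877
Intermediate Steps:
Q/r(-86, -25) + d(-209, -152)/31284 = -7558/(-86) - 209/31284 = -7558*(-1/86) - 209*1/31284 = 3779/43 - 19/2844 = 10746659/122292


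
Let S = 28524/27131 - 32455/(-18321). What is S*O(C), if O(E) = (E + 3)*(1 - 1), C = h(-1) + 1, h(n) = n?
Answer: 0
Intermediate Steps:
S = 1403124809/497067051 (S = 28524*(1/27131) - 32455*(-1/18321) = 28524/27131 + 32455/18321 = 1403124809/497067051 ≈ 2.8228)
C = 0 (C = -1 + 1 = 0)
O(E) = 0 (O(E) = (3 + E)*0 = 0)
S*O(C) = (1403124809/497067051)*0 = 0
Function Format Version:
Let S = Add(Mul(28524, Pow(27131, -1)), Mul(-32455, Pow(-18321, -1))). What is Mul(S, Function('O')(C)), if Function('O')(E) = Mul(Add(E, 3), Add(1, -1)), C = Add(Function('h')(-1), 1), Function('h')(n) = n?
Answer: 0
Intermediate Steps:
S = Rational(1403124809, 497067051) (S = Add(Mul(28524, Rational(1, 27131)), Mul(-32455, Rational(-1, 18321))) = Add(Rational(28524, 27131), Rational(32455, 18321)) = Rational(1403124809, 497067051) ≈ 2.8228)
C = 0 (C = Add(-1, 1) = 0)
Function('O')(E) = 0 (Function('O')(E) = Mul(Add(3, E), 0) = 0)
Mul(S, Function('O')(C)) = Mul(Rational(1403124809, 497067051), 0) = 0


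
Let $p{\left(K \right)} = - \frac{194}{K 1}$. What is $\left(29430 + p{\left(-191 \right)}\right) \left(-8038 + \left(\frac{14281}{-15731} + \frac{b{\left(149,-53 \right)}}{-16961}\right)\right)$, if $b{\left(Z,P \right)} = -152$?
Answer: $- \frac{12057102913029473188}{50961376781} \approx -2.3659 \cdot 10^{8}$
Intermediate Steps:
$p{\left(K \right)} = - \frac{194}{K}$
$\left(29430 + p{\left(-191 \right)}\right) \left(-8038 + \left(\frac{14281}{-15731} + \frac{b{\left(149,-53 \right)}}{-16961}\right)\right) = \left(29430 - \frac{194}{-191}\right) \left(-8038 + \left(\frac{14281}{-15731} - \frac{152}{-16961}\right)\right) = \left(29430 - - \frac{194}{191}\right) \left(-8038 + \left(14281 \left(- \frac{1}{15731}\right) - - \frac{152}{16961}\right)\right) = \left(29430 + \frac{194}{191}\right) \left(-8038 + \left(- \frac{14281}{15731} + \frac{152}{16961}\right)\right) = \frac{5621324 \left(-8038 - \frac{239828929}{266813491}\right)}{191} = \frac{5621324}{191} \left(- \frac{2144886669587}{266813491}\right) = - \frac{12057102913029473188}{50961376781}$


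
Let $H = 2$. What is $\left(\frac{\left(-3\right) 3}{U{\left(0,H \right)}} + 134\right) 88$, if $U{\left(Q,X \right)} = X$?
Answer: $11396$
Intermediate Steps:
$\left(\frac{\left(-3\right) 3}{U{\left(0,H \right)}} + 134\right) 88 = \left(\frac{\left(-3\right) 3}{2} + 134\right) 88 = \left(\left(-9\right) \frac{1}{2} + 134\right) 88 = \left(- \frac{9}{2} + 134\right) 88 = \frac{259}{2} \cdot 88 = 11396$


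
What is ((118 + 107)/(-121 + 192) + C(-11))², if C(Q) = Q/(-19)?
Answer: 25563136/1819801 ≈ 14.047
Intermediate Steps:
C(Q) = -Q/19 (C(Q) = Q*(-1/19) = -Q/19)
((118 + 107)/(-121 + 192) + C(-11))² = ((118 + 107)/(-121 + 192) - 1/19*(-11))² = (225/71 + 11/19)² = (5056/1349)² = 25563136/1819801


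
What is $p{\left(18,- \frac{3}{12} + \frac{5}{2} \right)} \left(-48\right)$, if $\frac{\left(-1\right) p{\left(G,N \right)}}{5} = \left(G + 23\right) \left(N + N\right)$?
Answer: $44280$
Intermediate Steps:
$p{\left(G,N \right)} = - 10 N \left(23 + G\right)$ ($p{\left(G,N \right)} = - 5 \left(G + 23\right) \left(N + N\right) = - 5 \left(23 + G\right) 2 N = - 5 \cdot 2 N \left(23 + G\right) = - 10 N \left(23 + G\right)$)
$p{\left(18,- \frac{3}{12} + \frac{5}{2} \right)} \left(-48\right) = - 10 \left(- \frac{3}{12} + \frac{5}{2}\right) \left(23 + 18\right) \left(-48\right) = \left(-10\right) \left(\left(-3\right) \frac{1}{12} + 5 \cdot \frac{1}{2}\right) 41 \left(-48\right) = \left(-10\right) \left(- \frac{1}{4} + \frac{5}{2}\right) 41 \left(-48\right) = \left(-10\right) \frac{9}{4} \cdot 41 \left(-48\right) = \left(- \frac{1845}{2}\right) \left(-48\right) = 44280$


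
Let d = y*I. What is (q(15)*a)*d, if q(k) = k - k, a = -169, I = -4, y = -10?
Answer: 0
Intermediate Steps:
d = 40 (d = -10*(-4) = 40)
q(k) = 0
(q(15)*a)*d = (0*(-169))*40 = 0*40 = 0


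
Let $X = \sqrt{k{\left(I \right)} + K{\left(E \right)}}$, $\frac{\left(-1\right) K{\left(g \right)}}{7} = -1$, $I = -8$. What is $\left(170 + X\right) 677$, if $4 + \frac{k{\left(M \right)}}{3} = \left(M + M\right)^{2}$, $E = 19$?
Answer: $115090 + 677 \sqrt{763} \approx 1.3379 \cdot 10^{5}$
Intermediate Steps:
$K{\left(g \right)} = 7$ ($K{\left(g \right)} = \left(-7\right) \left(-1\right) = 7$)
$k{\left(M \right)} = -12 + 12 M^{2}$ ($k{\left(M \right)} = -12 + 3 \left(M + M\right)^{2} = -12 + 3 \left(2 M\right)^{2} = -12 + 3 \cdot 4 M^{2} = -12 + 12 M^{2}$)
$X = \sqrt{763}$ ($X = \sqrt{\left(-12 + 12 \left(-8\right)^{2}\right) + 7} = \sqrt{\left(-12 + 12 \cdot 64\right) + 7} = \sqrt{\left(-12 + 768\right) + 7} = \sqrt{756 + 7} = \sqrt{763} \approx 27.622$)
$\left(170 + X\right) 677 = \left(170 + \sqrt{763}\right) 677 = 115090 + 677 \sqrt{763}$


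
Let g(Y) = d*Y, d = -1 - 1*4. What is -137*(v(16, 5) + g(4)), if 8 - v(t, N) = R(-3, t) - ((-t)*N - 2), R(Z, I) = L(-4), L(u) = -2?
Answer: 12604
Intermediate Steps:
d = -5 (d = -1 - 4 = -5)
g(Y) = -5*Y
R(Z, I) = -2
v(t, N) = 8 - N*t (v(t, N) = 8 - (-2 - ((-t)*N - 2)) = 8 - (-2 - (-N*t - 2)) = 8 - (-2 - (-2 - N*t)) = 8 - (-2 + (2 + N*t)) = 8 - N*t)
-137*(v(16, 5) + g(4)) = -137*((8 - 1*5*16) - 5*4) = -137*((8 - 80) - 20) = -137*(-72 - 20) = -137*(-92) = 12604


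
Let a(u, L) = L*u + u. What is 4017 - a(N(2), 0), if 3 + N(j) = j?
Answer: 4018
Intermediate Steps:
N(j) = -3 + j
a(u, L) = u + L*u
4017 - a(N(2), 0) = 4017 - (-3 + 2)*(1 + 0) = 4017 - (-1) = 4017 - 1*(-1) = 4017 + 1 = 4018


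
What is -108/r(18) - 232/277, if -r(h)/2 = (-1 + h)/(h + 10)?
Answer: 414880/4709 ≈ 88.104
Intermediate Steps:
r(h) = -2*(-1 + h)/(10 + h) (r(h) = -2*(-1 + h)/(h + 10) = -2*(-1 + h)/(10 + h))
-108/r(18) - 232/277 = -108*(10 + 18)/(2*(1 - 1*18)) - 232/277 = -108*14/(1 - 18) - 232*1/277 = -108/(2*(1/28)*(-17)) - 232/277 = -108/(-17/14) - 232/277 = -108*(-14/17) - 232/277 = 1512/17 - 232/277 = 414880/4709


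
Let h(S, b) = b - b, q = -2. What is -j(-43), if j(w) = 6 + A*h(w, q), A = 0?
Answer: -6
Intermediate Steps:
h(S, b) = 0
j(w) = 6 (j(w) = 6 + 0*0 = 6 + 0 = 6)
-j(-43) = -1*6 = -6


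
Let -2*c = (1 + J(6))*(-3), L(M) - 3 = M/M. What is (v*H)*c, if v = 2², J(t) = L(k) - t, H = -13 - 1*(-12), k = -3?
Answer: 6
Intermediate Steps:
L(M) = 4 (L(M) = 3 + M/M = 3 + 1 = 4)
H = -1 (H = -13 + 12 = -1)
J(t) = 4 - t
v = 4
c = -3/2 (c = -(1 + (4 - 1*6))*(-3)/2 = -(1 + (4 - 6))*(-3)/2 = -(1 - 2)*(-3)/2 = -(-1)*(-3)/2 = -½*3 = -3/2 ≈ -1.5000)
(v*H)*c = (4*(-1))*(-3/2) = -4*(-3/2) = 6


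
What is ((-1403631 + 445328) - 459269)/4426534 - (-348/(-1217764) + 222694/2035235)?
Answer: -2530537908998671/5885665688053865 ≈ -0.42995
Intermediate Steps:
((-1403631 + 445328) - 459269)/4426534 - (-348/(-1217764) + 222694/2035235) = (-958303 - 459269)*(1/4426534) - (-348*(-1/1217764) + 222694*(1/2035235)) = -1417572*1/4426534 - (87/304441 + 222694/2035235) = -3042/9499 - 1*67974249499/619608978635 = -3042/9499 - 67974249499/619608978635 = -2530537908998671/5885665688053865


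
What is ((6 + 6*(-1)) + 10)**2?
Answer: 100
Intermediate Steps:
((6 + 6*(-1)) + 10)**2 = ((6 - 6) + 10)**2 = (0 + 10)**2 = 10**2 = 100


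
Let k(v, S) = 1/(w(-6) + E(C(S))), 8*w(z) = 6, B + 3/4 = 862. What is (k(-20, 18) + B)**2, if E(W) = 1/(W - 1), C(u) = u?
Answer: 36003924009/48400 ≈ 7.4388e+5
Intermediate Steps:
B = 3445/4 (B = -3/4 + 862 = 3445/4 ≈ 861.25)
w(z) = 3/4 (w(z) = (1/8)*6 = 3/4)
E(W) = 1/(-1 + W)
k(v, S) = 1/(3/4 + 1/(-1 + S))
(k(-20, 18) + B)**2 = (4*(-1 + 18)/(1 + 3*18) + 3445/4)**2 = (4*17/(1 + 54) + 3445/4)**2 = (4*17/55 + 3445/4)**2 = (4*(1/55)*17 + 3445/4)**2 = (68/55 + 3445/4)**2 = (189747/220)**2 = 36003924009/48400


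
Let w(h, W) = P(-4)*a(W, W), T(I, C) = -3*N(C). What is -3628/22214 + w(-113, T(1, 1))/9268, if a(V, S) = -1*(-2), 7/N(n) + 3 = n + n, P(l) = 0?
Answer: -1814/11107 ≈ -0.16332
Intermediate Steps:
N(n) = 7/(-3 + 2*n) (N(n) = 7/(-3 + (n + n)) = 7/(-3 + 2*n))
a(V, S) = 2
T(I, C) = -21/(-3 + 2*C)
w(h, W) = 0 (w(h, W) = 0*2 = 0)
-3628/22214 + w(-113, T(1, 1))/9268 = -3628/22214 + 0/9268 = -3628*1/22214 + 0*(1/9268) = -1814/11107 + 0 = -1814/11107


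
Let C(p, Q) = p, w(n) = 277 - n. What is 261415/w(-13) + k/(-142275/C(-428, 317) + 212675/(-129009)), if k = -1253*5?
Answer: 186963768302297/211859274670 ≈ 882.49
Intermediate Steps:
k = -6265
261415/w(-13) + k/(-142275/C(-428, 317) + 212675/(-129009)) = 261415/(277 - 1*(-13)) - 6265/(-142275/(-428) + 212675/(-129009)) = 261415/(277 + 13) - 6265/(-142275*(-1/428) + 212675*(-1/129009)) = 261415/290 - 6265/(142275/428 - 212675/129009) = 261415*(1/290) - 6265/18263730575/55215852 = 52283/58 - 6265*55215852/18263730575 = 52283/58 - 69185462556/3652746115 = 186963768302297/211859274670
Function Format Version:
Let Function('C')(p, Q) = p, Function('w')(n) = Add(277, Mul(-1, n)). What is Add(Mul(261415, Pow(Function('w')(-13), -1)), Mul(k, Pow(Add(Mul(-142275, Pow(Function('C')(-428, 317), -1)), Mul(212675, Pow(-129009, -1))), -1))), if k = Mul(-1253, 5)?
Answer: Rational(186963768302297, 211859274670) ≈ 882.49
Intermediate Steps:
k = -6265
Add(Mul(261415, Pow(Function('w')(-13), -1)), Mul(k, Pow(Add(Mul(-142275, Pow(Function('C')(-428, 317), -1)), Mul(212675, Pow(-129009, -1))), -1))) = Add(Mul(261415, Pow(Add(277, Mul(-1, -13)), -1)), Mul(-6265, Pow(Add(Mul(-142275, Pow(-428, -1)), Mul(212675, Pow(-129009, -1))), -1))) = Add(Mul(261415, Pow(Add(277, 13), -1)), Mul(-6265, Pow(Add(Mul(-142275, Rational(-1, 428)), Mul(212675, Rational(-1, 129009))), -1))) = Add(Mul(261415, Pow(290, -1)), Mul(-6265, Pow(Add(Rational(142275, 428), Rational(-212675, 129009)), -1))) = Add(Mul(261415, Rational(1, 290)), Mul(-6265, Pow(Rational(18263730575, 55215852), -1))) = Add(Rational(52283, 58), Mul(-6265, Rational(55215852, 18263730575))) = Add(Rational(52283, 58), Rational(-69185462556, 3652746115)) = Rational(186963768302297, 211859274670)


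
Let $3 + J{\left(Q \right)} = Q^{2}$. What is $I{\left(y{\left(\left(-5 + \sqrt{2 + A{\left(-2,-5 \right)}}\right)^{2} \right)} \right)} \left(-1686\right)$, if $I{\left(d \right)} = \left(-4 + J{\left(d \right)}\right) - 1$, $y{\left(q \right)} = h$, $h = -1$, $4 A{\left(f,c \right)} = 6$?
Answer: $11802$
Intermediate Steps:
$A{\left(f,c \right)} = \frac{3}{2}$ ($A{\left(f,c \right)} = \frac{1}{4} \cdot 6 = \frac{3}{2}$)
$J{\left(Q \right)} = -3 + Q^{2}$
$y{\left(q \right)} = -1$
$I{\left(d \right)} = -8 + d^{2}$ ($I{\left(d \right)} = \left(-4 + \left(-3 + d^{2}\right)\right) - 1 = \left(-7 + d^{2}\right) - 1 = -8 + d^{2}$)
$I{\left(y{\left(\left(-5 + \sqrt{2 + A{\left(-2,-5 \right)}}\right)^{2} \right)} \right)} \left(-1686\right) = \left(-8 + \left(-1\right)^{2}\right) \left(-1686\right) = \left(-8 + 1\right) \left(-1686\right) = \left(-7\right) \left(-1686\right) = 11802$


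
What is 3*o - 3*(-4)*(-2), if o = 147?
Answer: 417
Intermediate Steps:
3*o - 3*(-4)*(-2) = 3*147 - 3*(-4)*(-2) = 441 + 12*(-2) = 441 - 24 = 417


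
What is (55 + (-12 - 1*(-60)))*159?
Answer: 16377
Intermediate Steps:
(55 + (-12 - 1*(-60)))*159 = (55 + (-12 + 60))*159 = (55 + 48)*159 = 103*159 = 16377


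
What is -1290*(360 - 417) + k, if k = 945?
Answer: 74475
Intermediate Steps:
-1290*(360 - 417) + k = -1290*(360 - 417) + 945 = -1290*(-57) + 945 = 73530 + 945 = 74475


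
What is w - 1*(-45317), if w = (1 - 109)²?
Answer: 56981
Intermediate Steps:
w = 11664 (w = (-108)² = 11664)
w - 1*(-45317) = 11664 - 1*(-45317) = 11664 + 45317 = 56981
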